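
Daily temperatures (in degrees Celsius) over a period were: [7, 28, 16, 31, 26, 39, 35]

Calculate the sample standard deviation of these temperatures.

11.1056

Step 1: Compute the mean: 26
Step 2: Sum of squared deviations from the mean: 740
Step 3: Sample variance = 740 / 6 = 123.3333
Step 4: Standard deviation = sqrt(123.3333) = 11.1056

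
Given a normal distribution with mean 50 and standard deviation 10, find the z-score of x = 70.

2

Step 1: Recall the z-score formula: z = (x - mu) / sigma
Step 2: Substitute values: z = (70 - 50) / 10
Step 3: z = 20 / 10 = 2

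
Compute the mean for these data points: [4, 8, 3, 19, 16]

10

Step 1: Sum all values: 4 + 8 + 3 + 19 + 16 = 50
Step 2: Count the number of values: n = 5
Step 3: Mean = sum / n = 50 / 5 = 10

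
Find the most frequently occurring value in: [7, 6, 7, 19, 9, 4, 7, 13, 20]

7

Step 1: Count the frequency of each value:
  4: appears 1 time(s)
  6: appears 1 time(s)
  7: appears 3 time(s)
  9: appears 1 time(s)
  13: appears 1 time(s)
  19: appears 1 time(s)
  20: appears 1 time(s)
Step 2: The value 7 appears most frequently (3 times).
Step 3: Mode = 7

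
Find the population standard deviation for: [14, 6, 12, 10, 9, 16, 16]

3.4817

Step 1: Compute the mean: 11.8571
Step 2: Sum of squared deviations from the mean: 84.8571
Step 3: Population variance = 84.8571 / 7 = 12.1224
Step 4: Standard deviation = sqrt(12.1224) = 3.4817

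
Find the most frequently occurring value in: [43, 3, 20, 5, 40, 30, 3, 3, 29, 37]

3

Step 1: Count the frequency of each value:
  3: appears 3 time(s)
  5: appears 1 time(s)
  20: appears 1 time(s)
  29: appears 1 time(s)
  30: appears 1 time(s)
  37: appears 1 time(s)
  40: appears 1 time(s)
  43: appears 1 time(s)
Step 2: The value 3 appears most frequently (3 times).
Step 3: Mode = 3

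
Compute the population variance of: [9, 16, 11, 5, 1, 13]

24.8056

Step 1: Compute the mean: (9 + 16 + 11 + 5 + 1 + 13) / 6 = 9.1667
Step 2: Compute squared deviations from the mean:
  (9 - 9.1667)^2 = 0.0278
  (16 - 9.1667)^2 = 46.6944
  (11 - 9.1667)^2 = 3.3611
  (5 - 9.1667)^2 = 17.3611
  (1 - 9.1667)^2 = 66.6944
  (13 - 9.1667)^2 = 14.6944
Step 3: Sum of squared deviations = 148.8333
Step 4: Population variance = 148.8333 / 6 = 24.8056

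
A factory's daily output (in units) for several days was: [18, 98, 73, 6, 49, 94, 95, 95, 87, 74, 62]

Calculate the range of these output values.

92

Step 1: Identify the maximum value: max = 98
Step 2: Identify the minimum value: min = 6
Step 3: Range = max - min = 98 - 6 = 92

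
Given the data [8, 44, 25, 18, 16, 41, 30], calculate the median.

25

Step 1: Sort the data in ascending order: [8, 16, 18, 25, 30, 41, 44]
Step 2: The number of values is n = 7.
Step 3: Since n is odd, the median is the middle value at position 4: 25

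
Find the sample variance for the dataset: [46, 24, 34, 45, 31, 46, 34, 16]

120

Step 1: Compute the mean: (46 + 24 + 34 + 45 + 31 + 46 + 34 + 16) / 8 = 34.5
Step 2: Compute squared deviations from the mean:
  (46 - 34.5)^2 = 132.25
  (24 - 34.5)^2 = 110.25
  (34 - 34.5)^2 = 0.25
  (45 - 34.5)^2 = 110.25
  (31 - 34.5)^2 = 12.25
  (46 - 34.5)^2 = 132.25
  (34 - 34.5)^2 = 0.25
  (16 - 34.5)^2 = 342.25
Step 3: Sum of squared deviations = 840
Step 4: Sample variance = 840 / 7 = 120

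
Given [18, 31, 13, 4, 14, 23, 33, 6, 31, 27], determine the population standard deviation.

10.0499

Step 1: Compute the mean: 20
Step 2: Sum of squared deviations from the mean: 1010
Step 3: Population variance = 1010 / 10 = 101
Step 4: Standard deviation = sqrt(101) = 10.0499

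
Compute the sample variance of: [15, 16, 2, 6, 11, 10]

28.4

Step 1: Compute the mean: (15 + 16 + 2 + 6 + 11 + 10) / 6 = 10
Step 2: Compute squared deviations from the mean:
  (15 - 10)^2 = 25
  (16 - 10)^2 = 36
  (2 - 10)^2 = 64
  (6 - 10)^2 = 16
  (11 - 10)^2 = 1
  (10 - 10)^2 = 0
Step 3: Sum of squared deviations = 142
Step 4: Sample variance = 142 / 5 = 28.4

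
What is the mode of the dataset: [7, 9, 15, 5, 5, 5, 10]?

5

Step 1: Count the frequency of each value:
  5: appears 3 time(s)
  7: appears 1 time(s)
  9: appears 1 time(s)
  10: appears 1 time(s)
  15: appears 1 time(s)
Step 2: The value 5 appears most frequently (3 times).
Step 3: Mode = 5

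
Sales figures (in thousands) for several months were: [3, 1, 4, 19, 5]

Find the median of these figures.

4

Step 1: Sort the data in ascending order: [1, 3, 4, 5, 19]
Step 2: The number of values is n = 5.
Step 3: Since n is odd, the median is the middle value at position 3: 4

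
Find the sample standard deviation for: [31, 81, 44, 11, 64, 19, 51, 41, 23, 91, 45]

25.1689

Step 1: Compute the mean: 45.5455
Step 2: Sum of squared deviations from the mean: 6334.7273
Step 3: Sample variance = 6334.7273 / 10 = 633.4727
Step 4: Standard deviation = sqrt(633.4727) = 25.1689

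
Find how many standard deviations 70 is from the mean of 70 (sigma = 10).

0

Step 1: Recall the z-score formula: z = (x - mu) / sigma
Step 2: Substitute values: z = (70 - 70) / 10
Step 3: z = 0 / 10 = 0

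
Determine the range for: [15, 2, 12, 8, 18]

16

Step 1: Identify the maximum value: max = 18
Step 2: Identify the minimum value: min = 2
Step 3: Range = max - min = 18 - 2 = 16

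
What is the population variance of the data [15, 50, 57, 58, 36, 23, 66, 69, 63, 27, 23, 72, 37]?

364.284

Step 1: Compute the mean: (15 + 50 + 57 + 58 + 36 + 23 + 66 + 69 + 63 + 27 + 23 + 72 + 37) / 13 = 45.8462
Step 2: Compute squared deviations from the mean:
  (15 - 45.8462)^2 = 951.4852
  (50 - 45.8462)^2 = 17.2544
  (57 - 45.8462)^2 = 124.4083
  (58 - 45.8462)^2 = 147.716
  (36 - 45.8462)^2 = 96.9467
  (23 - 45.8462)^2 = 521.9467
  (66 - 45.8462)^2 = 406.1775
  (69 - 45.8462)^2 = 536.1006
  (63 - 45.8462)^2 = 294.2544
  (27 - 45.8462)^2 = 355.1775
  (23 - 45.8462)^2 = 521.9467
  (72 - 45.8462)^2 = 684.0237
  (37 - 45.8462)^2 = 78.2544
Step 3: Sum of squared deviations = 4735.6923
Step 4: Population variance = 4735.6923 / 13 = 364.284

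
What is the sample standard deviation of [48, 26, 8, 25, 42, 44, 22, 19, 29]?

13.0841

Step 1: Compute the mean: 29.2222
Step 2: Sum of squared deviations from the mean: 1369.5556
Step 3: Sample variance = 1369.5556 / 8 = 171.1944
Step 4: Standard deviation = sqrt(171.1944) = 13.0841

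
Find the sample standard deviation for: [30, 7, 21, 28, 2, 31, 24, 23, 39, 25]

11.0554

Step 1: Compute the mean: 23
Step 2: Sum of squared deviations from the mean: 1100
Step 3: Sample variance = 1100 / 9 = 122.2222
Step 4: Standard deviation = sqrt(122.2222) = 11.0554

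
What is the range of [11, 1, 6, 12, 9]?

11

Step 1: Identify the maximum value: max = 12
Step 2: Identify the minimum value: min = 1
Step 3: Range = max - min = 12 - 1 = 11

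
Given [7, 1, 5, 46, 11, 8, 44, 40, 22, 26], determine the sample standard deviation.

17.1982

Step 1: Compute the mean: 21
Step 2: Sum of squared deviations from the mean: 2662
Step 3: Sample variance = 2662 / 9 = 295.7778
Step 4: Standard deviation = sqrt(295.7778) = 17.1982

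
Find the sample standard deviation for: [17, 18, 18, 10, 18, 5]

5.5377

Step 1: Compute the mean: 14.3333
Step 2: Sum of squared deviations from the mean: 153.3333
Step 3: Sample variance = 153.3333 / 5 = 30.6667
Step 4: Standard deviation = sqrt(30.6667) = 5.5377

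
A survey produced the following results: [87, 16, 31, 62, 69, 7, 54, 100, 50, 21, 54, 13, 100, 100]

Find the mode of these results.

100

Step 1: Count the frequency of each value:
  7: appears 1 time(s)
  13: appears 1 time(s)
  16: appears 1 time(s)
  21: appears 1 time(s)
  31: appears 1 time(s)
  50: appears 1 time(s)
  54: appears 2 time(s)
  62: appears 1 time(s)
  69: appears 1 time(s)
  87: appears 1 time(s)
  100: appears 3 time(s)
Step 2: The value 100 appears most frequently (3 times).
Step 3: Mode = 100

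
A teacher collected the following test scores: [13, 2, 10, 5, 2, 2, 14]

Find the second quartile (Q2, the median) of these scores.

5

Step 1: Sort the data: [2, 2, 2, 5, 10, 13, 14]
Step 2: n = 7
Step 3: Q2 is the median. Since n is odd, it is the middle value at position 4: 5
Step 4: Q2 = 5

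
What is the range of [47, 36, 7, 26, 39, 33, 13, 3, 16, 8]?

44

Step 1: Identify the maximum value: max = 47
Step 2: Identify the minimum value: min = 3
Step 3: Range = max - min = 47 - 3 = 44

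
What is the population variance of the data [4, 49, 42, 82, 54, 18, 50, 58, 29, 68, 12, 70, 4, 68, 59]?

598.6489

Step 1: Compute the mean: (4 + 49 + 42 + 82 + 54 + 18 + 50 + 58 + 29 + 68 + 12 + 70 + 4 + 68 + 59) / 15 = 44.4667
Step 2: Compute squared deviations from the mean:
  (4 - 44.4667)^2 = 1637.5511
  (49 - 44.4667)^2 = 20.5511
  (42 - 44.4667)^2 = 6.0844
  (82 - 44.4667)^2 = 1408.7511
  (54 - 44.4667)^2 = 90.8844
  (18 - 44.4667)^2 = 700.4844
  (50 - 44.4667)^2 = 30.6178
  (58 - 44.4667)^2 = 183.1511
  (29 - 44.4667)^2 = 239.2178
  (68 - 44.4667)^2 = 553.8178
  (12 - 44.4667)^2 = 1054.0844
  (70 - 44.4667)^2 = 651.9511
  (4 - 44.4667)^2 = 1637.5511
  (68 - 44.4667)^2 = 553.8178
  (59 - 44.4667)^2 = 211.2178
Step 3: Sum of squared deviations = 8979.7333
Step 4: Population variance = 8979.7333 / 15 = 598.6489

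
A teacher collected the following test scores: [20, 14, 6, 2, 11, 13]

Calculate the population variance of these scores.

33.3333

Step 1: Compute the mean: (20 + 14 + 6 + 2 + 11 + 13) / 6 = 11
Step 2: Compute squared deviations from the mean:
  (20 - 11)^2 = 81
  (14 - 11)^2 = 9
  (6 - 11)^2 = 25
  (2 - 11)^2 = 81
  (11 - 11)^2 = 0
  (13 - 11)^2 = 4
Step 3: Sum of squared deviations = 200
Step 4: Population variance = 200 / 6 = 33.3333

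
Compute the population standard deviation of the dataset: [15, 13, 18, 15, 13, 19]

2.2913

Step 1: Compute the mean: 15.5
Step 2: Sum of squared deviations from the mean: 31.5
Step 3: Population variance = 31.5 / 6 = 5.25
Step 4: Standard deviation = sqrt(5.25) = 2.2913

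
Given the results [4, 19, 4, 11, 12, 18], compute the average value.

11.3333

Step 1: Sum all values: 4 + 19 + 4 + 11 + 12 + 18 = 68
Step 2: Count the number of values: n = 6
Step 3: Mean = sum / n = 68 / 6 = 11.3333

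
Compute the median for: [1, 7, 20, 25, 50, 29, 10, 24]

22

Step 1: Sort the data in ascending order: [1, 7, 10, 20, 24, 25, 29, 50]
Step 2: The number of values is n = 8.
Step 3: Since n is even, the median is the average of positions 4 and 5:
  Median = (20 + 24) / 2 = 22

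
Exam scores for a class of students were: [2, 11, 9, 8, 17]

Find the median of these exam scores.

9

Step 1: Sort the data in ascending order: [2, 8, 9, 11, 17]
Step 2: The number of values is n = 5.
Step 3: Since n is odd, the median is the middle value at position 3: 9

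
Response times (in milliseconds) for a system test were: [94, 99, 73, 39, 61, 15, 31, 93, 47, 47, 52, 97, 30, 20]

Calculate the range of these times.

84

Step 1: Identify the maximum value: max = 99
Step 2: Identify the minimum value: min = 15
Step 3: Range = max - min = 99 - 15 = 84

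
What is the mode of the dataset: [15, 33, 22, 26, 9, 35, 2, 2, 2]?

2

Step 1: Count the frequency of each value:
  2: appears 3 time(s)
  9: appears 1 time(s)
  15: appears 1 time(s)
  22: appears 1 time(s)
  26: appears 1 time(s)
  33: appears 1 time(s)
  35: appears 1 time(s)
Step 2: The value 2 appears most frequently (3 times).
Step 3: Mode = 2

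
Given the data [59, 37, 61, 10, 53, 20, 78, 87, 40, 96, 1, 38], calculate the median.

46.5

Step 1: Sort the data in ascending order: [1, 10, 20, 37, 38, 40, 53, 59, 61, 78, 87, 96]
Step 2: The number of values is n = 12.
Step 3: Since n is even, the median is the average of positions 6 and 7:
  Median = (40 + 53) / 2 = 46.5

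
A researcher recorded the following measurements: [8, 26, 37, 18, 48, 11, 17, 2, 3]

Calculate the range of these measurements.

46

Step 1: Identify the maximum value: max = 48
Step 2: Identify the minimum value: min = 2
Step 3: Range = max - min = 48 - 2 = 46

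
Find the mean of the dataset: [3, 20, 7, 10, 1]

8.2

Step 1: Sum all values: 3 + 20 + 7 + 10 + 1 = 41
Step 2: Count the number of values: n = 5
Step 3: Mean = sum / n = 41 / 5 = 8.2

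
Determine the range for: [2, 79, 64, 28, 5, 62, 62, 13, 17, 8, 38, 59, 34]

77

Step 1: Identify the maximum value: max = 79
Step 2: Identify the minimum value: min = 2
Step 3: Range = max - min = 79 - 2 = 77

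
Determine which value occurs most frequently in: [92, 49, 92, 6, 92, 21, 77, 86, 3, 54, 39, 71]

92

Step 1: Count the frequency of each value:
  3: appears 1 time(s)
  6: appears 1 time(s)
  21: appears 1 time(s)
  39: appears 1 time(s)
  49: appears 1 time(s)
  54: appears 1 time(s)
  71: appears 1 time(s)
  77: appears 1 time(s)
  86: appears 1 time(s)
  92: appears 3 time(s)
Step 2: The value 92 appears most frequently (3 times).
Step 3: Mode = 92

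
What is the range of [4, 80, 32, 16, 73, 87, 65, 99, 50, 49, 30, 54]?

95

Step 1: Identify the maximum value: max = 99
Step 2: Identify the minimum value: min = 4
Step 3: Range = max - min = 99 - 4 = 95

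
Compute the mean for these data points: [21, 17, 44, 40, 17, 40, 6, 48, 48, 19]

30

Step 1: Sum all values: 21 + 17 + 44 + 40 + 17 + 40 + 6 + 48 + 48 + 19 = 300
Step 2: Count the number of values: n = 10
Step 3: Mean = sum / n = 300 / 10 = 30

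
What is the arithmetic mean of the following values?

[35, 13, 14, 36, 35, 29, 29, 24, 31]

27.3333

Step 1: Sum all values: 35 + 13 + 14 + 36 + 35 + 29 + 29 + 24 + 31 = 246
Step 2: Count the number of values: n = 9
Step 3: Mean = sum / n = 246 / 9 = 27.3333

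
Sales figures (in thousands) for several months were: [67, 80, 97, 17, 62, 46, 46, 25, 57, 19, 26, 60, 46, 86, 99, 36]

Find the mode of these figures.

46

Step 1: Count the frequency of each value:
  17: appears 1 time(s)
  19: appears 1 time(s)
  25: appears 1 time(s)
  26: appears 1 time(s)
  36: appears 1 time(s)
  46: appears 3 time(s)
  57: appears 1 time(s)
  60: appears 1 time(s)
  62: appears 1 time(s)
  67: appears 1 time(s)
  80: appears 1 time(s)
  86: appears 1 time(s)
  97: appears 1 time(s)
  99: appears 1 time(s)
Step 2: The value 46 appears most frequently (3 times).
Step 3: Mode = 46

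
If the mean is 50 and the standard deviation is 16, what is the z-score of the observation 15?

-2.1875

Step 1: Recall the z-score formula: z = (x - mu) / sigma
Step 2: Substitute values: z = (15 - 50) / 16
Step 3: z = -35 / 16 = -2.1875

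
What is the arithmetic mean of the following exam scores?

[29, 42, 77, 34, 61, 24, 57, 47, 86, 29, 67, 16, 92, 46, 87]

52.9333

Step 1: Sum all values: 29 + 42 + 77 + 34 + 61 + 24 + 57 + 47 + 86 + 29 + 67 + 16 + 92 + 46 + 87 = 794
Step 2: Count the number of values: n = 15
Step 3: Mean = sum / n = 794 / 15 = 52.9333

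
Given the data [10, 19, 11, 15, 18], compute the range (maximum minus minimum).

9

Step 1: Identify the maximum value: max = 19
Step 2: Identify the minimum value: min = 10
Step 3: Range = max - min = 19 - 10 = 9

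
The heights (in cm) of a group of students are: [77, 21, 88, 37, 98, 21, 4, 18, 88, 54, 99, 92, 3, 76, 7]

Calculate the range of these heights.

96

Step 1: Identify the maximum value: max = 99
Step 2: Identify the minimum value: min = 3
Step 3: Range = max - min = 99 - 3 = 96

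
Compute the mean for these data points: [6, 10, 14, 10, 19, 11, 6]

10.8571

Step 1: Sum all values: 6 + 10 + 14 + 10 + 19 + 11 + 6 = 76
Step 2: Count the number of values: n = 7
Step 3: Mean = sum / n = 76 / 7 = 10.8571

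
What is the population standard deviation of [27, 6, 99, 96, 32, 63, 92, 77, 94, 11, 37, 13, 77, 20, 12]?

34.6733

Step 1: Compute the mean: 50.4
Step 2: Sum of squared deviations from the mean: 18033.6
Step 3: Population variance = 18033.6 / 15 = 1202.24
Step 4: Standard deviation = sqrt(1202.24) = 34.6733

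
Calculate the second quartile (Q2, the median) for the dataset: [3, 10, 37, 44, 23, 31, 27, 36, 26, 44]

29

Step 1: Sort the data: [3, 10, 23, 26, 27, 31, 36, 37, 44, 44]
Step 2: n = 10
Step 3: Q2 is the median. Since n is even, it is the average of the values at positions 5 and 6:
  Q2 = (27 + 31) / 2 = 29
Step 4: Q2 = 29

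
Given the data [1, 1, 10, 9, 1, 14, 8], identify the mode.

1

Step 1: Count the frequency of each value:
  1: appears 3 time(s)
  8: appears 1 time(s)
  9: appears 1 time(s)
  10: appears 1 time(s)
  14: appears 1 time(s)
Step 2: The value 1 appears most frequently (3 times).
Step 3: Mode = 1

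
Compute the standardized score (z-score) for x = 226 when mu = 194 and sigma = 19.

1.6842

Step 1: Recall the z-score formula: z = (x - mu) / sigma
Step 2: Substitute values: z = (226 - 194) / 19
Step 3: z = 32 / 19 = 1.6842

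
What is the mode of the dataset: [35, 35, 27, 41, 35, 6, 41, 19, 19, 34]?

35

Step 1: Count the frequency of each value:
  6: appears 1 time(s)
  19: appears 2 time(s)
  27: appears 1 time(s)
  34: appears 1 time(s)
  35: appears 3 time(s)
  41: appears 2 time(s)
Step 2: The value 35 appears most frequently (3 times).
Step 3: Mode = 35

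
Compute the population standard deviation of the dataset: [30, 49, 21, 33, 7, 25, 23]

11.8614

Step 1: Compute the mean: 26.8571
Step 2: Sum of squared deviations from the mean: 984.8571
Step 3: Population variance = 984.8571 / 7 = 140.6939
Step 4: Standard deviation = sqrt(140.6939) = 11.8614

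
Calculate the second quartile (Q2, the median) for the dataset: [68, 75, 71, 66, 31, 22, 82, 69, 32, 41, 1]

66

Step 1: Sort the data: [1, 22, 31, 32, 41, 66, 68, 69, 71, 75, 82]
Step 2: n = 11
Step 3: Q2 is the median. Since n is odd, it is the middle value at position 6: 66
Step 4: Q2 = 66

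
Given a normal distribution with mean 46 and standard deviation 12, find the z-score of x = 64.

1.5

Step 1: Recall the z-score formula: z = (x - mu) / sigma
Step 2: Substitute values: z = (64 - 46) / 12
Step 3: z = 18 / 12 = 1.5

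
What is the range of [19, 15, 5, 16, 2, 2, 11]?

17

Step 1: Identify the maximum value: max = 19
Step 2: Identify the minimum value: min = 2
Step 3: Range = max - min = 19 - 2 = 17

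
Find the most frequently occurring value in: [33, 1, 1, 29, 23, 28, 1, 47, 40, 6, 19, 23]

1

Step 1: Count the frequency of each value:
  1: appears 3 time(s)
  6: appears 1 time(s)
  19: appears 1 time(s)
  23: appears 2 time(s)
  28: appears 1 time(s)
  29: appears 1 time(s)
  33: appears 1 time(s)
  40: appears 1 time(s)
  47: appears 1 time(s)
Step 2: The value 1 appears most frequently (3 times).
Step 3: Mode = 1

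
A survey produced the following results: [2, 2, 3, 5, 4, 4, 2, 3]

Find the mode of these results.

2

Step 1: Count the frequency of each value:
  2: appears 3 time(s)
  3: appears 2 time(s)
  4: appears 2 time(s)
  5: appears 1 time(s)
Step 2: The value 2 appears most frequently (3 times).
Step 3: Mode = 2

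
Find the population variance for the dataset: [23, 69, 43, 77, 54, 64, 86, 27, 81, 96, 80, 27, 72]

552.8639

Step 1: Compute the mean: (23 + 69 + 43 + 77 + 54 + 64 + 86 + 27 + 81 + 96 + 80 + 27 + 72) / 13 = 61.4615
Step 2: Compute squared deviations from the mean:
  (23 - 61.4615)^2 = 1479.2899
  (69 - 61.4615)^2 = 56.8284
  (43 - 61.4615)^2 = 340.8284
  (77 - 61.4615)^2 = 241.4438
  (54 - 61.4615)^2 = 55.6746
  (64 - 61.4615)^2 = 6.4438
  (86 - 61.4615)^2 = 602.1361
  (27 - 61.4615)^2 = 1187.5976
  (81 - 61.4615)^2 = 381.7515
  (96 - 61.4615)^2 = 1192.9053
  (80 - 61.4615)^2 = 343.6746
  (27 - 61.4615)^2 = 1187.5976
  (72 - 61.4615)^2 = 111.0592
Step 3: Sum of squared deviations = 7187.2308
Step 4: Population variance = 7187.2308 / 13 = 552.8639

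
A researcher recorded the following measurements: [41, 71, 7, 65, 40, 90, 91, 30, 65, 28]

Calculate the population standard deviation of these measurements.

26.4719

Step 1: Compute the mean: 52.8
Step 2: Sum of squared deviations from the mean: 7007.6
Step 3: Population variance = 7007.6 / 10 = 700.76
Step 4: Standard deviation = sqrt(700.76) = 26.4719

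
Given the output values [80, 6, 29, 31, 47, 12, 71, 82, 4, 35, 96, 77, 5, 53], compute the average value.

44.8571

Step 1: Sum all values: 80 + 6 + 29 + 31 + 47 + 12 + 71 + 82 + 4 + 35 + 96 + 77 + 5 + 53 = 628
Step 2: Count the number of values: n = 14
Step 3: Mean = sum / n = 628 / 14 = 44.8571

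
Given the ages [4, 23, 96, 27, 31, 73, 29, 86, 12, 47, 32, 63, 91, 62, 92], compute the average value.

51.2

Step 1: Sum all values: 4 + 23 + 96 + 27 + 31 + 73 + 29 + 86 + 12 + 47 + 32 + 63 + 91 + 62 + 92 = 768
Step 2: Count the number of values: n = 15
Step 3: Mean = sum / n = 768 / 15 = 51.2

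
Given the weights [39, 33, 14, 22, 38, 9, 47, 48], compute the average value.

31.25

Step 1: Sum all values: 39 + 33 + 14 + 22 + 38 + 9 + 47 + 48 = 250
Step 2: Count the number of values: n = 8
Step 3: Mean = sum / n = 250 / 8 = 31.25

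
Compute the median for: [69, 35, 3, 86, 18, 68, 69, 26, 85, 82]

68.5

Step 1: Sort the data in ascending order: [3, 18, 26, 35, 68, 69, 69, 82, 85, 86]
Step 2: The number of values is n = 10.
Step 3: Since n is even, the median is the average of positions 5 and 6:
  Median = (68 + 69) / 2 = 68.5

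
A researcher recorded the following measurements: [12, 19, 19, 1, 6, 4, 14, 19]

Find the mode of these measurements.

19

Step 1: Count the frequency of each value:
  1: appears 1 time(s)
  4: appears 1 time(s)
  6: appears 1 time(s)
  12: appears 1 time(s)
  14: appears 1 time(s)
  19: appears 3 time(s)
Step 2: The value 19 appears most frequently (3 times).
Step 3: Mode = 19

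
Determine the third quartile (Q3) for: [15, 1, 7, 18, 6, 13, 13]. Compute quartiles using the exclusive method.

15

Step 1: Sort the data: [1, 6, 7, 13, 13, 15, 18]
Step 2: n = 7
Step 3: Using the exclusive quartile method:
  Q1 = 6
  Q2 (median) = 13
  Q3 = 15
  IQR = Q3 - Q1 = 15 - 6 = 9
Step 4: Q3 = 15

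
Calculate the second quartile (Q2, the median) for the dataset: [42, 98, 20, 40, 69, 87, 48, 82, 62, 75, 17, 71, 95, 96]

70

Step 1: Sort the data: [17, 20, 40, 42, 48, 62, 69, 71, 75, 82, 87, 95, 96, 98]
Step 2: n = 14
Step 3: Q2 is the median. Since n is even, it is the average of the values at positions 7 and 8:
  Q2 = (69 + 71) / 2 = 70
Step 4: Q2 = 70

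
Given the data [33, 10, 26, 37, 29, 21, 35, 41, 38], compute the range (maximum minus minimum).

31

Step 1: Identify the maximum value: max = 41
Step 2: Identify the minimum value: min = 10
Step 3: Range = max - min = 41 - 10 = 31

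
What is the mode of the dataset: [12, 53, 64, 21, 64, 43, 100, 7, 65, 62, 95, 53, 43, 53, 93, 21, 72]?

53

Step 1: Count the frequency of each value:
  7: appears 1 time(s)
  12: appears 1 time(s)
  21: appears 2 time(s)
  43: appears 2 time(s)
  53: appears 3 time(s)
  62: appears 1 time(s)
  64: appears 2 time(s)
  65: appears 1 time(s)
  72: appears 1 time(s)
  93: appears 1 time(s)
  95: appears 1 time(s)
  100: appears 1 time(s)
Step 2: The value 53 appears most frequently (3 times).
Step 3: Mode = 53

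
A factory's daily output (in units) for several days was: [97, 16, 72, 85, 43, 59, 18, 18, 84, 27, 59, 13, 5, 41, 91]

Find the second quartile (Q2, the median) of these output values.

43

Step 1: Sort the data: [5, 13, 16, 18, 18, 27, 41, 43, 59, 59, 72, 84, 85, 91, 97]
Step 2: n = 15
Step 3: Q2 is the median. Since n is odd, it is the middle value at position 8: 43
Step 4: Q2 = 43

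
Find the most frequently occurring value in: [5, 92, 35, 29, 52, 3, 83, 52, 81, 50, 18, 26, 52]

52

Step 1: Count the frequency of each value:
  3: appears 1 time(s)
  5: appears 1 time(s)
  18: appears 1 time(s)
  26: appears 1 time(s)
  29: appears 1 time(s)
  35: appears 1 time(s)
  50: appears 1 time(s)
  52: appears 3 time(s)
  81: appears 1 time(s)
  83: appears 1 time(s)
  92: appears 1 time(s)
Step 2: The value 52 appears most frequently (3 times).
Step 3: Mode = 52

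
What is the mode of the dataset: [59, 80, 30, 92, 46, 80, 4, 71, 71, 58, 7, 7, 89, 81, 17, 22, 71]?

71

Step 1: Count the frequency of each value:
  4: appears 1 time(s)
  7: appears 2 time(s)
  17: appears 1 time(s)
  22: appears 1 time(s)
  30: appears 1 time(s)
  46: appears 1 time(s)
  58: appears 1 time(s)
  59: appears 1 time(s)
  71: appears 3 time(s)
  80: appears 2 time(s)
  81: appears 1 time(s)
  89: appears 1 time(s)
  92: appears 1 time(s)
Step 2: The value 71 appears most frequently (3 times).
Step 3: Mode = 71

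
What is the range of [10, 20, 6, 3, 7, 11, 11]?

17

Step 1: Identify the maximum value: max = 20
Step 2: Identify the minimum value: min = 3
Step 3: Range = max - min = 20 - 3 = 17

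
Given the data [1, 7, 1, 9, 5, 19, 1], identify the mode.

1

Step 1: Count the frequency of each value:
  1: appears 3 time(s)
  5: appears 1 time(s)
  7: appears 1 time(s)
  9: appears 1 time(s)
  19: appears 1 time(s)
Step 2: The value 1 appears most frequently (3 times).
Step 3: Mode = 1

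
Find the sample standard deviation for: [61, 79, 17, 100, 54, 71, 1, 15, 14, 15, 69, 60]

32.2697

Step 1: Compute the mean: 46.3333
Step 2: Sum of squared deviations from the mean: 11454.6667
Step 3: Sample variance = 11454.6667 / 11 = 1041.3333
Step 4: Standard deviation = sqrt(1041.3333) = 32.2697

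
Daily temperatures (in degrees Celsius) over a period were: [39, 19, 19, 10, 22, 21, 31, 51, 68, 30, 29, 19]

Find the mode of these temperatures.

19

Step 1: Count the frequency of each value:
  10: appears 1 time(s)
  19: appears 3 time(s)
  21: appears 1 time(s)
  22: appears 1 time(s)
  29: appears 1 time(s)
  30: appears 1 time(s)
  31: appears 1 time(s)
  39: appears 1 time(s)
  51: appears 1 time(s)
  68: appears 1 time(s)
Step 2: The value 19 appears most frequently (3 times).
Step 3: Mode = 19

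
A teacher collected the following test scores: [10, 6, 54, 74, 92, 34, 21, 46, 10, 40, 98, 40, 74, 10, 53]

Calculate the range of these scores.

92

Step 1: Identify the maximum value: max = 98
Step 2: Identify the minimum value: min = 6
Step 3: Range = max - min = 98 - 6 = 92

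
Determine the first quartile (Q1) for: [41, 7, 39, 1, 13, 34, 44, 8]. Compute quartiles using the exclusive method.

7.25

Step 1: Sort the data: [1, 7, 8, 13, 34, 39, 41, 44]
Step 2: n = 8
Step 3: Using the exclusive quartile method:
  Q1 = 7.25
  Q2 (median) = 23.5
  Q3 = 40.5
  IQR = Q3 - Q1 = 40.5 - 7.25 = 33.25
Step 4: Q1 = 7.25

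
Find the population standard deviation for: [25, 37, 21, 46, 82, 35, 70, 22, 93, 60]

24.5457

Step 1: Compute the mean: 49.1
Step 2: Sum of squared deviations from the mean: 6024.9
Step 3: Population variance = 6024.9 / 10 = 602.49
Step 4: Standard deviation = sqrt(602.49) = 24.5457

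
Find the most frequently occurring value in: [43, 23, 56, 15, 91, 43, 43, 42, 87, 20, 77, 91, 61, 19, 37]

43

Step 1: Count the frequency of each value:
  15: appears 1 time(s)
  19: appears 1 time(s)
  20: appears 1 time(s)
  23: appears 1 time(s)
  37: appears 1 time(s)
  42: appears 1 time(s)
  43: appears 3 time(s)
  56: appears 1 time(s)
  61: appears 1 time(s)
  77: appears 1 time(s)
  87: appears 1 time(s)
  91: appears 2 time(s)
Step 2: The value 43 appears most frequently (3 times).
Step 3: Mode = 43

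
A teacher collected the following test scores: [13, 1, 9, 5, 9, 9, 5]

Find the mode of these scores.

9

Step 1: Count the frequency of each value:
  1: appears 1 time(s)
  5: appears 2 time(s)
  9: appears 3 time(s)
  13: appears 1 time(s)
Step 2: The value 9 appears most frequently (3 times).
Step 3: Mode = 9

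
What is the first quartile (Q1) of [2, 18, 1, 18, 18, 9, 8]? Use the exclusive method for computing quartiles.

2

Step 1: Sort the data: [1, 2, 8, 9, 18, 18, 18]
Step 2: n = 7
Step 3: Using the exclusive quartile method:
  Q1 = 2
  Q2 (median) = 9
  Q3 = 18
  IQR = Q3 - Q1 = 18 - 2 = 16
Step 4: Q1 = 2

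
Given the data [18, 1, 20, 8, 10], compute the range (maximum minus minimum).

19

Step 1: Identify the maximum value: max = 20
Step 2: Identify the minimum value: min = 1
Step 3: Range = max - min = 20 - 1 = 19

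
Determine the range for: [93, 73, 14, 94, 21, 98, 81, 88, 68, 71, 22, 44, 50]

84

Step 1: Identify the maximum value: max = 98
Step 2: Identify the minimum value: min = 14
Step 3: Range = max - min = 98 - 14 = 84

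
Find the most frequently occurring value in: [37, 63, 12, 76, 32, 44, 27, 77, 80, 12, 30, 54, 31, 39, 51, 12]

12

Step 1: Count the frequency of each value:
  12: appears 3 time(s)
  27: appears 1 time(s)
  30: appears 1 time(s)
  31: appears 1 time(s)
  32: appears 1 time(s)
  37: appears 1 time(s)
  39: appears 1 time(s)
  44: appears 1 time(s)
  51: appears 1 time(s)
  54: appears 1 time(s)
  63: appears 1 time(s)
  76: appears 1 time(s)
  77: appears 1 time(s)
  80: appears 1 time(s)
Step 2: The value 12 appears most frequently (3 times).
Step 3: Mode = 12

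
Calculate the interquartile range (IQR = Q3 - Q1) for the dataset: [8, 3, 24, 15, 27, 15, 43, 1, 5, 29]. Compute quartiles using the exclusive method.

23

Step 1: Sort the data: [1, 3, 5, 8, 15, 15, 24, 27, 29, 43]
Step 2: n = 10
Step 3: Using the exclusive quartile method:
  Q1 = 4.5
  Q2 (median) = 15
  Q3 = 27.5
  IQR = Q3 - Q1 = 27.5 - 4.5 = 23
Step 4: IQR = 23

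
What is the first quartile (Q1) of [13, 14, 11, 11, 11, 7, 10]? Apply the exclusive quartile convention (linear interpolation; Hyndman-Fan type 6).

10

Step 1: Sort the data: [7, 10, 11, 11, 11, 13, 14]
Step 2: n = 7
Step 3: Using the exclusive quartile method:
  Q1 = 10
  Q2 (median) = 11
  Q3 = 13
  IQR = Q3 - Q1 = 13 - 10 = 3
Step 4: Q1 = 10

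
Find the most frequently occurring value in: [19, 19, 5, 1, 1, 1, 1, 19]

1

Step 1: Count the frequency of each value:
  1: appears 4 time(s)
  5: appears 1 time(s)
  19: appears 3 time(s)
Step 2: The value 1 appears most frequently (4 times).
Step 3: Mode = 1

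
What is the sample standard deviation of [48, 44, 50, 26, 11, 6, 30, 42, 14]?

16.8556

Step 1: Compute the mean: 30.1111
Step 2: Sum of squared deviations from the mean: 2272.8889
Step 3: Sample variance = 2272.8889 / 8 = 284.1111
Step 4: Standard deviation = sqrt(284.1111) = 16.8556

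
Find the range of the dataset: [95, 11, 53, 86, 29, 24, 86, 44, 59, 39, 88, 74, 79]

84

Step 1: Identify the maximum value: max = 95
Step 2: Identify the minimum value: min = 11
Step 3: Range = max - min = 95 - 11 = 84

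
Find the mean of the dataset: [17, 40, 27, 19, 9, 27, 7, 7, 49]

22.4444

Step 1: Sum all values: 17 + 40 + 27 + 19 + 9 + 27 + 7 + 7 + 49 = 202
Step 2: Count the number of values: n = 9
Step 3: Mean = sum / n = 202 / 9 = 22.4444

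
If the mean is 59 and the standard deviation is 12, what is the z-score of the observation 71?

1

Step 1: Recall the z-score formula: z = (x - mu) / sigma
Step 2: Substitute values: z = (71 - 59) / 12
Step 3: z = 12 / 12 = 1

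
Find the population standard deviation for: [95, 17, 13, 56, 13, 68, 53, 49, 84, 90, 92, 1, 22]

32.73

Step 1: Compute the mean: 50.2308
Step 2: Sum of squared deviations from the mean: 13926.3077
Step 3: Population variance = 13926.3077 / 13 = 1071.2544
Step 4: Standard deviation = sqrt(1071.2544) = 32.73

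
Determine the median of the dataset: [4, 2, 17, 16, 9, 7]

8

Step 1: Sort the data in ascending order: [2, 4, 7, 9, 16, 17]
Step 2: The number of values is n = 6.
Step 3: Since n is even, the median is the average of positions 3 and 4:
  Median = (7 + 9) / 2 = 8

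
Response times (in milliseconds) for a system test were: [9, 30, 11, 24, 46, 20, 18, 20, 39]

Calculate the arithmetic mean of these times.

24.1111

Step 1: Sum all values: 9 + 30 + 11 + 24 + 46 + 20 + 18 + 20 + 39 = 217
Step 2: Count the number of values: n = 9
Step 3: Mean = sum / n = 217 / 9 = 24.1111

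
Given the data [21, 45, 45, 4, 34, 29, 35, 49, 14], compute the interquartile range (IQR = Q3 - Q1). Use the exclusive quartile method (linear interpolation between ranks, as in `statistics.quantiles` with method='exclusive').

27.5

Step 1: Sort the data: [4, 14, 21, 29, 34, 35, 45, 45, 49]
Step 2: n = 9
Step 3: Using the exclusive quartile method:
  Q1 = 17.5
  Q2 (median) = 34
  Q3 = 45
  IQR = Q3 - Q1 = 45 - 17.5 = 27.5
Step 4: IQR = 27.5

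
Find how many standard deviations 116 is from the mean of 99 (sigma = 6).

2.8333

Step 1: Recall the z-score formula: z = (x - mu) / sigma
Step 2: Substitute values: z = (116 - 99) / 6
Step 3: z = 17 / 6 = 2.8333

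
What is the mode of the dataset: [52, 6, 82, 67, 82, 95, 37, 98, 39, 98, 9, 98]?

98

Step 1: Count the frequency of each value:
  6: appears 1 time(s)
  9: appears 1 time(s)
  37: appears 1 time(s)
  39: appears 1 time(s)
  52: appears 1 time(s)
  67: appears 1 time(s)
  82: appears 2 time(s)
  95: appears 1 time(s)
  98: appears 3 time(s)
Step 2: The value 98 appears most frequently (3 times).
Step 3: Mode = 98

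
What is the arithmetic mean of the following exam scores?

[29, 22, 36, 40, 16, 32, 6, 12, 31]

24.8889

Step 1: Sum all values: 29 + 22 + 36 + 40 + 16 + 32 + 6 + 12 + 31 = 224
Step 2: Count the number of values: n = 9
Step 3: Mean = sum / n = 224 / 9 = 24.8889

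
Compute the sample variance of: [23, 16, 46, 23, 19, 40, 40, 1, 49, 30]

228.4556

Step 1: Compute the mean: (23 + 16 + 46 + 23 + 19 + 40 + 40 + 1 + 49 + 30) / 10 = 28.7
Step 2: Compute squared deviations from the mean:
  (23 - 28.7)^2 = 32.49
  (16 - 28.7)^2 = 161.29
  (46 - 28.7)^2 = 299.29
  (23 - 28.7)^2 = 32.49
  (19 - 28.7)^2 = 94.09
  (40 - 28.7)^2 = 127.69
  (40 - 28.7)^2 = 127.69
  (1 - 28.7)^2 = 767.29
  (49 - 28.7)^2 = 412.09
  (30 - 28.7)^2 = 1.69
Step 3: Sum of squared deviations = 2056.1
Step 4: Sample variance = 2056.1 / 9 = 228.4556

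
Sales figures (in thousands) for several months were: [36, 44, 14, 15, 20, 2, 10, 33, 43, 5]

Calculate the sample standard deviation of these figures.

15.6048

Step 1: Compute the mean: 22.2
Step 2: Sum of squared deviations from the mean: 2191.6
Step 3: Sample variance = 2191.6 / 9 = 243.5111
Step 4: Standard deviation = sqrt(243.5111) = 15.6048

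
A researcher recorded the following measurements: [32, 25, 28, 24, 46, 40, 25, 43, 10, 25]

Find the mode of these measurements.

25

Step 1: Count the frequency of each value:
  10: appears 1 time(s)
  24: appears 1 time(s)
  25: appears 3 time(s)
  28: appears 1 time(s)
  32: appears 1 time(s)
  40: appears 1 time(s)
  43: appears 1 time(s)
  46: appears 1 time(s)
Step 2: The value 25 appears most frequently (3 times).
Step 3: Mode = 25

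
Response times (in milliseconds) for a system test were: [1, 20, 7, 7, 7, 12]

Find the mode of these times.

7

Step 1: Count the frequency of each value:
  1: appears 1 time(s)
  7: appears 3 time(s)
  12: appears 1 time(s)
  20: appears 1 time(s)
Step 2: The value 7 appears most frequently (3 times).
Step 3: Mode = 7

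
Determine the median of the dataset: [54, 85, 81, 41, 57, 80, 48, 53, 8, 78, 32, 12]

53.5

Step 1: Sort the data in ascending order: [8, 12, 32, 41, 48, 53, 54, 57, 78, 80, 81, 85]
Step 2: The number of values is n = 12.
Step 3: Since n is even, the median is the average of positions 6 and 7:
  Median = (53 + 54) / 2 = 53.5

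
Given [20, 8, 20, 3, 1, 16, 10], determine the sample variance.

60.1429

Step 1: Compute the mean: (20 + 8 + 20 + 3 + 1 + 16 + 10) / 7 = 11.1429
Step 2: Compute squared deviations from the mean:
  (20 - 11.1429)^2 = 78.449
  (8 - 11.1429)^2 = 9.8776
  (20 - 11.1429)^2 = 78.449
  (3 - 11.1429)^2 = 66.3061
  (1 - 11.1429)^2 = 102.8776
  (16 - 11.1429)^2 = 23.5918
  (10 - 11.1429)^2 = 1.3061
Step 3: Sum of squared deviations = 360.8571
Step 4: Sample variance = 360.8571 / 6 = 60.1429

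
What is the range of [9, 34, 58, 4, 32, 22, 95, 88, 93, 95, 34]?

91

Step 1: Identify the maximum value: max = 95
Step 2: Identify the minimum value: min = 4
Step 3: Range = max - min = 95 - 4 = 91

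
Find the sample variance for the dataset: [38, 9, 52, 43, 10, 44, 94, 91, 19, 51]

872.5444

Step 1: Compute the mean: (38 + 9 + 52 + 43 + 10 + 44 + 94 + 91 + 19 + 51) / 10 = 45.1
Step 2: Compute squared deviations from the mean:
  (38 - 45.1)^2 = 50.41
  (9 - 45.1)^2 = 1303.21
  (52 - 45.1)^2 = 47.61
  (43 - 45.1)^2 = 4.41
  (10 - 45.1)^2 = 1232.01
  (44 - 45.1)^2 = 1.21
  (94 - 45.1)^2 = 2391.21
  (91 - 45.1)^2 = 2106.81
  (19 - 45.1)^2 = 681.21
  (51 - 45.1)^2 = 34.81
Step 3: Sum of squared deviations = 7852.9
Step 4: Sample variance = 7852.9 / 9 = 872.5444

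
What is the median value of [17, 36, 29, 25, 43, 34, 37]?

34

Step 1: Sort the data in ascending order: [17, 25, 29, 34, 36, 37, 43]
Step 2: The number of values is n = 7.
Step 3: Since n is odd, the median is the middle value at position 4: 34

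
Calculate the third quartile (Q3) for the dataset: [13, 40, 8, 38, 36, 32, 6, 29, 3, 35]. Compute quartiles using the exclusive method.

36.5

Step 1: Sort the data: [3, 6, 8, 13, 29, 32, 35, 36, 38, 40]
Step 2: n = 10
Step 3: Using the exclusive quartile method:
  Q1 = 7.5
  Q2 (median) = 30.5
  Q3 = 36.5
  IQR = Q3 - Q1 = 36.5 - 7.5 = 29
Step 4: Q3 = 36.5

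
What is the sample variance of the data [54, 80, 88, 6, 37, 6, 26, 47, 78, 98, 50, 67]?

931.7197

Step 1: Compute the mean: (54 + 80 + 88 + 6 + 37 + 6 + 26 + 47 + 78 + 98 + 50 + 67) / 12 = 53.0833
Step 2: Compute squared deviations from the mean:
  (54 - 53.0833)^2 = 0.8403
  (80 - 53.0833)^2 = 724.5069
  (88 - 53.0833)^2 = 1219.1736
  (6 - 53.0833)^2 = 2216.8403
  (37 - 53.0833)^2 = 258.6736
  (6 - 53.0833)^2 = 2216.8403
  (26 - 53.0833)^2 = 733.5069
  (47 - 53.0833)^2 = 37.0069
  (78 - 53.0833)^2 = 620.8403
  (98 - 53.0833)^2 = 2017.5069
  (50 - 53.0833)^2 = 9.5069
  (67 - 53.0833)^2 = 193.6736
Step 3: Sum of squared deviations = 10248.9167
Step 4: Sample variance = 10248.9167 / 11 = 931.7197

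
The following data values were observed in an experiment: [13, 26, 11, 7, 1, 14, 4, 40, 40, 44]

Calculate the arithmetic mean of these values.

20

Step 1: Sum all values: 13 + 26 + 11 + 7 + 1 + 14 + 4 + 40 + 40 + 44 = 200
Step 2: Count the number of values: n = 10
Step 3: Mean = sum / n = 200 / 10 = 20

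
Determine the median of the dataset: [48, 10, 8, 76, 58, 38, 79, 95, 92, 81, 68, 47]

63

Step 1: Sort the data in ascending order: [8, 10, 38, 47, 48, 58, 68, 76, 79, 81, 92, 95]
Step 2: The number of values is n = 12.
Step 3: Since n is even, the median is the average of positions 6 and 7:
  Median = (58 + 68) / 2 = 63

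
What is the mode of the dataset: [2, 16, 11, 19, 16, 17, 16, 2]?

16

Step 1: Count the frequency of each value:
  2: appears 2 time(s)
  11: appears 1 time(s)
  16: appears 3 time(s)
  17: appears 1 time(s)
  19: appears 1 time(s)
Step 2: The value 16 appears most frequently (3 times).
Step 3: Mode = 16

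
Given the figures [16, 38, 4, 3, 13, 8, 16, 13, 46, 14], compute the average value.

17.1

Step 1: Sum all values: 16 + 38 + 4 + 3 + 13 + 8 + 16 + 13 + 46 + 14 = 171
Step 2: Count the number of values: n = 10
Step 3: Mean = sum / n = 171 / 10 = 17.1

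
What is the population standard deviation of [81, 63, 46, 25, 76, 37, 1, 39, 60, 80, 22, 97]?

27.4928

Step 1: Compute the mean: 52.25
Step 2: Sum of squared deviations from the mean: 9070.25
Step 3: Population variance = 9070.25 / 12 = 755.8542
Step 4: Standard deviation = sqrt(755.8542) = 27.4928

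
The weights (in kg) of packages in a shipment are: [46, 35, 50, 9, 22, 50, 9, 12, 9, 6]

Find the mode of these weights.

9

Step 1: Count the frequency of each value:
  6: appears 1 time(s)
  9: appears 3 time(s)
  12: appears 1 time(s)
  22: appears 1 time(s)
  35: appears 1 time(s)
  46: appears 1 time(s)
  50: appears 2 time(s)
Step 2: The value 9 appears most frequently (3 times).
Step 3: Mode = 9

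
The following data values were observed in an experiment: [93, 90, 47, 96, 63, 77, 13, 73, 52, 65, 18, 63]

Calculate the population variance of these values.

659.75

Step 1: Compute the mean: (93 + 90 + 47 + 96 + 63 + 77 + 13 + 73 + 52 + 65 + 18 + 63) / 12 = 62.5
Step 2: Compute squared deviations from the mean:
  (93 - 62.5)^2 = 930.25
  (90 - 62.5)^2 = 756.25
  (47 - 62.5)^2 = 240.25
  (96 - 62.5)^2 = 1122.25
  (63 - 62.5)^2 = 0.25
  (77 - 62.5)^2 = 210.25
  (13 - 62.5)^2 = 2450.25
  (73 - 62.5)^2 = 110.25
  (52 - 62.5)^2 = 110.25
  (65 - 62.5)^2 = 6.25
  (18 - 62.5)^2 = 1980.25
  (63 - 62.5)^2 = 0.25
Step 3: Sum of squared deviations = 7917
Step 4: Population variance = 7917 / 12 = 659.75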